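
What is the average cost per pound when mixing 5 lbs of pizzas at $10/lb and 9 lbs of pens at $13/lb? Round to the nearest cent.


Cost of pizzas:
5 x $10 = $50
Cost of pens:
9 x $13 = $117
Total cost: $50 + $117 = $167
Total weight: 14 lbs
Average: $167 / 14 = $11.9285... ≈ $11.93/lb

$11.93/lb


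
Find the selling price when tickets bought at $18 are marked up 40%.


Calculate the markup amount:
40% of $18 = $7.20
Add to cost:
$18 + $7.20 = $25.20

$25.20


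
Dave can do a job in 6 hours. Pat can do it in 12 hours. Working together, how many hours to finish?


Dave's rate: 1/6 of the job per hour
Pat's rate: 1/12 of the job per hour
Combined rate: 1/6 + 1/12 = 1/4 per hour
Time = 1 / (1/4) = 4 hours

4 hours


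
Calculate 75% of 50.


Convert percentage to decimal:
75% = 0.75
Multiply:
50 x 0.75 = 37.5

37.5


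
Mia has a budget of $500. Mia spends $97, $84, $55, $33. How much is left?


Add up expenses:
$97 + $84 + $55 + $33 = $269
Subtract from budget:
$500 - $269 = $231

$231


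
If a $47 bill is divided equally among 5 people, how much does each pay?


Total bill: $47
Number of people: 5
Each pays: $47 / 5 = $9.40

$9.40


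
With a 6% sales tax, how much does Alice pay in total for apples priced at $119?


Calculate the tax:
6% of $119 = $7.14
Add tax to price:
$119 + $7.14 = $126.14

$126.14


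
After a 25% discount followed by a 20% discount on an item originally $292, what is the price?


First discount:
25% of $292 = $73
Price after first discount:
$292 - $73 = $219
Second discount:
20% of $219 = $43.80
Final price:
$219 - $43.80 = $175.20

$175.20


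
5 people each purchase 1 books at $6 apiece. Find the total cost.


Cost per person:
1 x $6 = $6
Group total:
5 x $6 = $30

$30


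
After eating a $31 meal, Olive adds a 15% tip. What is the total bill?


Calculate the tip:
15% of $31 = $4.65
Add tip to meal cost:
$31 + $4.65 = $35.65

$35.65


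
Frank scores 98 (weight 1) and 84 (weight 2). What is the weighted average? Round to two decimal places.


Weighted sum:
1 x 98 + 2 x 84 = 266
Total weight:
1 + 2 = 3
Weighted average:
266 / 3 = 88.6666... ≈ 88.67

88.67


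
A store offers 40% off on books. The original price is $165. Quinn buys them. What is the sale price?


Calculate the discount amount:
40% of $165 = $66
Subtract from original:
$165 - $66 = $99

$99


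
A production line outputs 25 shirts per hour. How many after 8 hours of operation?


Production rate: 25 shirts per hour
Time: 8 hours
Total: 25 x 8 = 200 shirts

200 shirts


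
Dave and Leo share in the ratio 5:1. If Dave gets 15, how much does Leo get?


Find the multiplier:
15 / 5 = 3
Apply to Leo's share:
1 x 3 = 3

3


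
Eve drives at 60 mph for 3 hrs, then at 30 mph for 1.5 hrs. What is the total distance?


Leg 1 distance:
60 x 3 = 180 miles
Leg 2 distance:
30 x 1.5 = 45 miles
Total distance:
180 + 45 = 225 miles

225 miles


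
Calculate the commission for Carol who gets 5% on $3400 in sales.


Convert rate to decimal:
5% = 0.05
Multiply by sales:
$3400 x 0.05 = $170

$170


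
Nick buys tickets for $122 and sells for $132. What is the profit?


Selling price = $132
Cost price = $122
Profit = selling price - cost price:
Profit = $132 - $122 = $10

$10


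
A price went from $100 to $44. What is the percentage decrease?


Find the absolute change:
|44 - 100| = 56
Divide by original and multiply by 100:
56 / 100 x 100 = 56%

56%


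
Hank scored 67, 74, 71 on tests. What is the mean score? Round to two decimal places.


Add the scores:
67 + 74 + 71 = 212
Divide by the number of tests:
212 / 3 = 70.6666... ≈ 70.67

70.67


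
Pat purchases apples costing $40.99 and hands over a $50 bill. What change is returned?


Start with the amount paid:
$50
Subtract the price:
$50 - $40.99 = $9.01

$9.01


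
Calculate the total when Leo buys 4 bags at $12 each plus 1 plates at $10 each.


Cost of bags:
4 x $12 = $48
Cost of plates:
1 x $10 = $10
Add both:
$48 + $10 = $58

$58


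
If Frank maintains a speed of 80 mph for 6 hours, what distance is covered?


Use the formula: distance = speed x time
Speed = 80 mph, Time = 6 hours
80 x 6 = 480 miles

480 miles


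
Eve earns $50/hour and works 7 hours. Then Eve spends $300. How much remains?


Calculate earnings:
7 x $50 = $350
Subtract spending:
$350 - $300 = $50

$50


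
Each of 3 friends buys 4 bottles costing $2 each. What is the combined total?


Cost per person:
4 x $2 = $8
Group total:
3 x $8 = $24

$24


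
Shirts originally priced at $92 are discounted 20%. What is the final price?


Calculate the discount amount:
20% of $92 = $18.40
Subtract from original:
$92 - $18.40 = $73.60

$73.60


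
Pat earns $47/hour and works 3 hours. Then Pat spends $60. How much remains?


Calculate earnings:
3 x $47 = $141
Subtract spending:
$141 - $60 = $81

$81


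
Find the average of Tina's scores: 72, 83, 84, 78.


Add the scores:
72 + 83 + 84 + 78 = 317
Divide by the number of tests:
317 / 4 = 79.25

79.25


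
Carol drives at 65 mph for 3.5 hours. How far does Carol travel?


Use the formula: distance = speed x time
Speed = 65 mph, Time = 3.5 hours
65 x 3.5 = 227.5 miles

227.5 miles


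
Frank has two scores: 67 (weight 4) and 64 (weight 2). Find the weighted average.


Weighted sum:
4 x 67 + 2 x 64 = 396
Total weight:
4 + 2 = 6
Weighted average:
396 / 6 = 66

66


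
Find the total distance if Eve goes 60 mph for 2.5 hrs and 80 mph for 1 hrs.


Leg 1 distance:
60 x 2.5 = 150 miles
Leg 2 distance:
80 x 1 = 80 miles
Total distance:
150 + 80 = 230 miles

230 miles


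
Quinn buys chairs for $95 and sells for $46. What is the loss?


Selling price = $46
Cost price = $95
Loss = cost price - selling price:
Loss = $95 - $46 = $49

$49


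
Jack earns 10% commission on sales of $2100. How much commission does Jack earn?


Convert rate to decimal:
10% = 0.1
Multiply by sales:
$2100 x 0.1 = $210

$210


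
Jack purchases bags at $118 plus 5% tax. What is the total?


Calculate the tax:
5% of $118 = $5.90
Add tax to price:
$118 + $5.90 = $123.90

$123.90


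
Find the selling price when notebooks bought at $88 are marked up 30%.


Calculate the markup amount:
30% of $88 = $26.40
Add to cost:
$88 + $26.40 = $114.40

$114.40


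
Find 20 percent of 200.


Convert percentage to decimal:
20% = 0.2
Multiply:
200 x 0.2 = 40

40


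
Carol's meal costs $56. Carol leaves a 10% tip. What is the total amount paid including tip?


Calculate the tip:
10% of $56 = $5.60
Add tip to meal cost:
$56 + $5.60 = $61.60

$61.60


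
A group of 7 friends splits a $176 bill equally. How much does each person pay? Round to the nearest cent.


Total bill: $176
Number of people: 7
Each pays: $176 / 7 = $25.1428... ≈ $25.14

$25.14


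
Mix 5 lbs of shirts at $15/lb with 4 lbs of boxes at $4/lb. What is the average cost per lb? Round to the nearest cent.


Cost of shirts:
5 x $15 = $75
Cost of boxes:
4 x $4 = $16
Total cost: $75 + $16 = $91
Total weight: 9 lbs
Average: $91 / 9 = $10.1111... ≈ $10.11/lb

$10.11/lb


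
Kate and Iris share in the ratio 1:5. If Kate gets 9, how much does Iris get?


Find the multiplier:
9 / 1 = 9
Apply to Iris's share:
5 x 9 = 45

45


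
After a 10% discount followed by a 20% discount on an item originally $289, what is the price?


First discount:
10% of $289 = $28.90
Price after first discount:
$289 - $28.90 = $260.10
Second discount:
20% of $260.10 = $52.02
Final price:
$260.10 - $52.02 = $208.08

$208.08


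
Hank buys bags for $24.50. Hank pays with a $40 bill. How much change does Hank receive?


Start with the amount paid:
$40
Subtract the price:
$40 - $24.50 = $15.50

$15.50


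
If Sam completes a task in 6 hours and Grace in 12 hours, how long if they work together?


Sam's rate: 1/6 of the job per hour
Grace's rate: 1/12 of the job per hour
Combined rate: 1/6 + 1/12 = 1/4 per hour
Time = 1 / (1/4) = 4 hours

4 hours


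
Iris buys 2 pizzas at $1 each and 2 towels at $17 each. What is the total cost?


Cost of pizzas:
2 x $1 = $2
Cost of towels:
2 x $17 = $34
Add both:
$2 + $34 = $36

$36


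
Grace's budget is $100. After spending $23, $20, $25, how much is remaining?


Add up expenses:
$23 + $20 + $25 = $68
Subtract from budget:
$100 - $68 = $32

$32


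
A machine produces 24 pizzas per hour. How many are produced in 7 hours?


Production rate: 24 pizzas per hour
Time: 7 hours
Total: 24 x 7 = 168 pizzas

168 pizzas


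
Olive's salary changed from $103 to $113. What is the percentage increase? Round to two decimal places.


Find the absolute change:
|113 - 103| = 10
Divide by original and multiply by 100:
10 / 103 x 100 = 9.7087...% ≈ 9.71%

9.71%


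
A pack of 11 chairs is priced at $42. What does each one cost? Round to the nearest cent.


Total cost: $42
Number of items: 11
Unit price: $42 / 11 = $3.8181... ≈ $3.82

$3.82


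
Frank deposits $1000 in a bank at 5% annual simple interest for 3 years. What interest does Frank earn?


Use the formula I = P x R x T / 100
P x R x T = 1000 x 5 x 3 = 15000
I = 15000 / 100 = $150

$150


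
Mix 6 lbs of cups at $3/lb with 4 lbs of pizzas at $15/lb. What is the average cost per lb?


Cost of cups:
6 x $3 = $18
Cost of pizzas:
4 x $15 = $60
Total cost: $18 + $60 = $78
Total weight: 10 lbs
Average: $78 / 10 = $7.80/lb

$7.80/lb


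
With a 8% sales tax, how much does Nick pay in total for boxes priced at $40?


Calculate the tax:
8% of $40 = $3.20
Add tax to price:
$40 + $3.20 = $43.20

$43.20


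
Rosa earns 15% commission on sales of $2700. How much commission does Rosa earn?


Convert rate to decimal:
15% = 0.15
Multiply by sales:
$2700 x 0.15 = $405

$405


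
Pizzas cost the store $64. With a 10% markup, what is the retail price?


Calculate the markup amount:
10% of $64 = $6.40
Add to cost:
$64 + $6.40 = $70.40

$70.40


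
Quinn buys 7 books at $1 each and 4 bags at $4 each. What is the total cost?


Cost of books:
7 x $1 = $7
Cost of bags:
4 x $4 = $16
Add both:
$7 + $16 = $23

$23


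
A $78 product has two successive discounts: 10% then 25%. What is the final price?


First discount:
10% of $78 = $7.80
Price after first discount:
$78 - $7.80 = $70.20
Second discount:
25% of $70.20 = $17.55
Final price:
$70.20 - $17.55 = $52.65

$52.65


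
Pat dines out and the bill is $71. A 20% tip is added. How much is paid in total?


Calculate the tip:
20% of $71 = $14.20
Add tip to meal cost:
$71 + $14.20 = $85.20

$85.20


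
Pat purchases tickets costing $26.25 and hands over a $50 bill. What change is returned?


Start with the amount paid:
$50
Subtract the price:
$50 - $26.25 = $23.75

$23.75


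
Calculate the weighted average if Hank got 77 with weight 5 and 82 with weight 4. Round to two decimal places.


Weighted sum:
5 x 77 + 4 x 82 = 713
Total weight:
5 + 4 = 9
Weighted average:
713 / 9 = 79.2222... ≈ 79.22

79.22


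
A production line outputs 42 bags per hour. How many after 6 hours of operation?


Production rate: 42 bags per hour
Time: 6 hours
Total: 42 x 6 = 252 bags

252 bags


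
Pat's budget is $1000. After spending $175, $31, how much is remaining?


Add up expenses:
$175 + $31 = $206
Subtract from budget:
$1000 - $206 = $794

$794


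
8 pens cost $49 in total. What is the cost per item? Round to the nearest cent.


Total cost: $49
Number of items: 8
Unit price: $49 / 8 = $6.125 ≈ $6.13

$6.13


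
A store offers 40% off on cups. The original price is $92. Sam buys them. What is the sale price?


Calculate the discount amount:
40% of $92 = $36.80
Subtract from original:
$92 - $36.80 = $55.20

$55.20


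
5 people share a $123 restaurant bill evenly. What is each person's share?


Total bill: $123
Number of people: 5
Each pays: $123 / 5 = $24.60

$24.60


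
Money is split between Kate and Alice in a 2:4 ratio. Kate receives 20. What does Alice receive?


Find the multiplier:
20 / 2 = 10
Apply to Alice's share:
4 x 10 = 40

40


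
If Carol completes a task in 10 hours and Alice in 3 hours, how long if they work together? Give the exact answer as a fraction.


Carol's rate: 1/10 of the job per hour
Alice's rate: 1/3 of the job per hour
Combined rate: 1/10 + 1/3 = 13/30 per hour
Time = 1 / (13/30) = 30/13 hours (≈ 2.31 hours)

30/13 hours


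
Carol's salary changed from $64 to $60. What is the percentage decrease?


Find the absolute change:
|60 - 64| = 4
Divide by original and multiply by 100:
4 / 64 x 100 = 6.25%

6.25%


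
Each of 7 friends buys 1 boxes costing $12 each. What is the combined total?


Cost per person:
1 x $12 = $12
Group total:
7 x $12 = $84

$84


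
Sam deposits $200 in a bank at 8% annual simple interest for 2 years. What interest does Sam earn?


Use the formula I = P x R x T / 100
P x R x T = 200 x 8 x 2 = 3200
I = 3200 / 100 = $32

$32


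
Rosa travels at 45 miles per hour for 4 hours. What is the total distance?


Use the formula: distance = speed x time
Speed = 45 mph, Time = 4 hours
45 x 4 = 180 miles

180 miles


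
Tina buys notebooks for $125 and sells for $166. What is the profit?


Selling price = $166
Cost price = $125
Profit = selling price - cost price:
Profit = $166 - $125 = $41

$41


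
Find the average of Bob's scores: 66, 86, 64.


Add the scores:
66 + 86 + 64 = 216
Divide by the number of tests:
216 / 3 = 72

72


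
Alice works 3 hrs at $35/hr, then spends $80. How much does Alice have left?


Calculate earnings:
3 x $35 = $105
Subtract spending:
$105 - $80 = $25

$25


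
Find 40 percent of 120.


Convert percentage to decimal:
40% = 0.4
Multiply:
120 x 0.4 = 48

48


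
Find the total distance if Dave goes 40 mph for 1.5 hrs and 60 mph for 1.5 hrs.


Leg 1 distance:
40 x 1.5 = 60 miles
Leg 2 distance:
60 x 1.5 = 90 miles
Total distance:
60 + 90 = 150 miles

150 miles


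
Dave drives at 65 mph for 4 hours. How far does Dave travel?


Use the formula: distance = speed x time
Speed = 65 mph, Time = 4 hours
65 x 4 = 260 miles

260 miles


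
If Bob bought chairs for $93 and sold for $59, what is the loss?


Selling price = $59
Cost price = $93
Loss = cost price - selling price:
Loss = $93 - $59 = $34

$34


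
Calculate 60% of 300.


Convert percentage to decimal:
60% = 0.6
Multiply:
300 x 0.6 = 180

180


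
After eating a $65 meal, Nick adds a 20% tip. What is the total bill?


Calculate the tip:
20% of $65 = $13
Add tip to meal cost:
$65 + $13 = $78

$78


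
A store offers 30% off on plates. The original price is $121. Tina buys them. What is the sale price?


Calculate the discount amount:
30% of $121 = $36.30
Subtract from original:
$121 - $36.30 = $84.70

$84.70


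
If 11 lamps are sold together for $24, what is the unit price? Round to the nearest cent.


Total cost: $24
Number of items: 11
Unit price: $24 / 11 = $2.1818... ≈ $2.18

$2.18


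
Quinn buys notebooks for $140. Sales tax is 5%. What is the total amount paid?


Calculate the tax:
5% of $140 = $7
Add tax to price:
$140 + $7 = $147

$147


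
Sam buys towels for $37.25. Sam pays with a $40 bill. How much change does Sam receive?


Start with the amount paid:
$40
Subtract the price:
$40 - $37.25 = $2.75

$2.75


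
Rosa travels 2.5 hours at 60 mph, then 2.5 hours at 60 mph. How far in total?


Leg 1 distance:
60 x 2.5 = 150 miles
Leg 2 distance:
60 x 2.5 = 150 miles
Total distance:
150 + 150 = 300 miles

300 miles


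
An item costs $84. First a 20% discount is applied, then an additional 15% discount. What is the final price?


First discount:
20% of $84 = $16.80
Price after first discount:
$84 - $16.80 = $67.20
Second discount:
15% of $67.20 = $10.08
Final price:
$67.20 - $10.08 = $57.12

$57.12


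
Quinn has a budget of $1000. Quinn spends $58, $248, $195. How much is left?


Add up expenses:
$58 + $248 + $195 = $501
Subtract from budget:
$1000 - $501 = $499

$499


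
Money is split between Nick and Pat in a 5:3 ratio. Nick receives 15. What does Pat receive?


Find the multiplier:
15 / 5 = 3
Apply to Pat's share:
3 x 3 = 9

9


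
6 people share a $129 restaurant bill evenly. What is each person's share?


Total bill: $129
Number of people: 6
Each pays: $129 / 6 = $21.50

$21.50


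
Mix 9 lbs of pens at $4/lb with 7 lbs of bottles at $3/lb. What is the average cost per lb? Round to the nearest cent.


Cost of pens:
9 x $4 = $36
Cost of bottles:
7 x $3 = $21
Total cost: $36 + $21 = $57
Total weight: 16 lbs
Average: $57 / 16 = $3.5625 ≈ $3.56/lb

$3.56/lb


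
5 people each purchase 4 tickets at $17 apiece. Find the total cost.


Cost per person:
4 x $17 = $68
Group total:
5 x $68 = $340

$340


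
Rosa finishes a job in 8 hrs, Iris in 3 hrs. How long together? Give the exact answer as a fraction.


Rosa's rate: 1/8 of the job per hour
Iris's rate: 1/3 of the job per hour
Combined rate: 1/8 + 1/3 = 11/24 per hour
Time = 1 / (11/24) = 24/11 hours (≈ 2.18 hours)

24/11 hours


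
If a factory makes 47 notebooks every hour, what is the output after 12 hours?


Production rate: 47 notebooks per hour
Time: 12 hours
Total: 47 x 12 = 564 notebooks

564 notebooks


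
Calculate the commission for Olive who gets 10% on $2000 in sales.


Convert rate to decimal:
10% = 0.1
Multiply by sales:
$2000 x 0.1 = $200

$200


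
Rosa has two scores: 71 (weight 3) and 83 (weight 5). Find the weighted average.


Weighted sum:
3 x 71 + 5 x 83 = 628
Total weight:
3 + 5 = 8
Weighted average:
628 / 8 = 78.5

78.5


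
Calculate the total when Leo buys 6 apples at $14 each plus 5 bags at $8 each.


Cost of apples:
6 x $14 = $84
Cost of bags:
5 x $8 = $40
Add both:
$84 + $40 = $124

$124


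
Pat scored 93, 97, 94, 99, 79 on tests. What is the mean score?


Add the scores:
93 + 97 + 94 + 99 + 79 = 462
Divide by the number of tests:
462 / 5 = 92.4

92.4


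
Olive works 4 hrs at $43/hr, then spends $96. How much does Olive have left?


Calculate earnings:
4 x $43 = $172
Subtract spending:
$172 - $96 = $76

$76


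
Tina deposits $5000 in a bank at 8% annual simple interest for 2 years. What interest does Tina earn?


Use the formula I = P x R x T / 100
P x R x T = 5000 x 8 x 2 = 80000
I = 80000 / 100 = $800

$800


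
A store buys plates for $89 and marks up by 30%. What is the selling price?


Calculate the markup amount:
30% of $89 = $26.70
Add to cost:
$89 + $26.70 = $115.70

$115.70


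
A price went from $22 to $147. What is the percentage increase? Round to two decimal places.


Find the absolute change:
|147 - 22| = 125
Divide by original and multiply by 100:
125 / 22 x 100 = 568.1818...% ≈ 568.18%

568.18%


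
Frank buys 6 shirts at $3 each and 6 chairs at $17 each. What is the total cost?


Cost of shirts:
6 x $3 = $18
Cost of chairs:
6 x $17 = $102
Add both:
$18 + $102 = $120

$120


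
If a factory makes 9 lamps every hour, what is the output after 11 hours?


Production rate: 9 lamps per hour
Time: 11 hours
Total: 9 x 11 = 99 lamps

99 lamps


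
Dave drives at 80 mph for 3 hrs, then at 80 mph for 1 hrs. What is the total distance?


Leg 1 distance:
80 x 3 = 240 miles
Leg 2 distance:
80 x 1 = 80 miles
Total distance:
240 + 80 = 320 miles

320 miles


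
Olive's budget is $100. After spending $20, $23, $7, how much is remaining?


Add up expenses:
$20 + $23 + $7 = $50
Subtract from budget:
$100 - $50 = $50

$50


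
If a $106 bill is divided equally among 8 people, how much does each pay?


Total bill: $106
Number of people: 8
Each pays: $106 / 8 = $13.25

$13.25


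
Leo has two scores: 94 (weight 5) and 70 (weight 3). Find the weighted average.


Weighted sum:
5 x 94 + 3 x 70 = 680
Total weight:
5 + 3 = 8
Weighted average:
680 / 8 = 85

85


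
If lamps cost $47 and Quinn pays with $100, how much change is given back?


Start with the amount paid:
$100
Subtract the price:
$100 - $47 = $53

$53


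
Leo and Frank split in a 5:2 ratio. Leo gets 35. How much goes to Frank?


Find the multiplier:
35 / 5 = 7
Apply to Frank's share:
2 x 7 = 14

14


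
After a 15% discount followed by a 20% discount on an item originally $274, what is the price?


First discount:
15% of $274 = $41.10
Price after first discount:
$274 - $41.10 = $232.90
Second discount:
20% of $232.90 = $46.58
Final price:
$232.90 - $46.58 = $186.32

$186.32


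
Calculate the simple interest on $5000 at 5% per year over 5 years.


Use the formula I = P x R x T / 100
P x R x T = 5000 x 5 x 5 = 125000
I = 125000 / 100 = $1250

$1250


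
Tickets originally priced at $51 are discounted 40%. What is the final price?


Calculate the discount amount:
40% of $51 = $20.40
Subtract from original:
$51 - $20.40 = $30.60

$30.60


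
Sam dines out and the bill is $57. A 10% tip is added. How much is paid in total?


Calculate the tip:
10% of $57 = $5.70
Add tip to meal cost:
$57 + $5.70 = $62.70

$62.70


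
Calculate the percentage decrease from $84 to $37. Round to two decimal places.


Find the absolute change:
|37 - 84| = 47
Divide by original and multiply by 100:
47 / 84 x 100 = 55.9523...% ≈ 55.95%

55.95%


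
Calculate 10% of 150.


Convert percentage to decimal:
10% = 0.1
Multiply:
150 x 0.1 = 15

15


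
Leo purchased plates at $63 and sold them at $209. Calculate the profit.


Selling price = $209
Cost price = $63
Profit = selling price - cost price:
Profit = $209 - $63 = $146

$146


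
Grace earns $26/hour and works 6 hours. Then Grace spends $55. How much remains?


Calculate earnings:
6 x $26 = $156
Subtract spending:
$156 - $55 = $101

$101


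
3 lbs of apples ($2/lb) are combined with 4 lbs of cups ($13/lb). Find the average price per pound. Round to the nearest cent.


Cost of apples:
3 x $2 = $6
Cost of cups:
4 x $13 = $52
Total cost: $6 + $52 = $58
Total weight: 7 lbs
Average: $58 / 7 = $8.2857... ≈ $8.29/lb

$8.29/lb


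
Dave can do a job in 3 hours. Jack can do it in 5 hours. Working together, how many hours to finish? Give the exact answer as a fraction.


Dave's rate: 1/3 of the job per hour
Jack's rate: 1/5 of the job per hour
Combined rate: 1/3 + 1/5 = 8/15 per hour
Time = 1 / (8/15) = 15/8 hours (≈ 1.88 hours)

15/8 hours


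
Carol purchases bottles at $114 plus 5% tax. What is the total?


Calculate the tax:
5% of $114 = $5.70
Add tax to price:
$114 + $5.70 = $119.70

$119.70


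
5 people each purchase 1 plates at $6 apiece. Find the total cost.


Cost per person:
1 x $6 = $6
Group total:
5 x $6 = $30

$30


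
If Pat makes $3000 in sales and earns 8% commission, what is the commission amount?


Convert rate to decimal:
8% = 0.08
Multiply by sales:
$3000 x 0.08 = $240

$240


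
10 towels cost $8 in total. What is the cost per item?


Total cost: $8
Number of items: 10
Unit price: $8 / 10 = $0.80

$0.80


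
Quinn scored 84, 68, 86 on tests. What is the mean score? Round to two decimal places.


Add the scores:
84 + 68 + 86 = 238
Divide by the number of tests:
238 / 3 = 79.3333... ≈ 79.33

79.33


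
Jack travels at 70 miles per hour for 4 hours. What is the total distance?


Use the formula: distance = speed x time
Speed = 70 mph, Time = 4 hours
70 x 4 = 280 miles

280 miles


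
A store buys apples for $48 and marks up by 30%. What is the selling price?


Calculate the markup amount:
30% of $48 = $14.40
Add to cost:
$48 + $14.40 = $62.40

$62.40


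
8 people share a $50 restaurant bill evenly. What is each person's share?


Total bill: $50
Number of people: 8
Each pays: $50 / 8 = $6.25

$6.25


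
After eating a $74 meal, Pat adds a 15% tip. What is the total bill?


Calculate the tip:
15% of $74 = $11.10
Add tip to meal cost:
$74 + $11.10 = $85.10

$85.10


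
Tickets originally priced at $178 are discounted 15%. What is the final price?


Calculate the discount amount:
15% of $178 = $26.70
Subtract from original:
$178 - $26.70 = $151.30

$151.30


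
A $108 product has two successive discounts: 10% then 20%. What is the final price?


First discount:
10% of $108 = $10.80
Price after first discount:
$108 - $10.80 = $97.20
Second discount:
20% of $97.20 = $19.44
Final price:
$97.20 - $19.44 = $77.76

$77.76


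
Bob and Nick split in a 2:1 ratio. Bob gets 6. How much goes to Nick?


Find the multiplier:
6 / 2 = 3
Apply to Nick's share:
1 x 3 = 3

3


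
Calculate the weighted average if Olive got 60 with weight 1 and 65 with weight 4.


Weighted sum:
1 x 60 + 4 x 65 = 320
Total weight:
1 + 4 = 5
Weighted average:
320 / 5 = 64

64


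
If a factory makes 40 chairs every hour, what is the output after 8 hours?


Production rate: 40 chairs per hour
Time: 8 hours
Total: 40 x 8 = 320 chairs

320 chairs


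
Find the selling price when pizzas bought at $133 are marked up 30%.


Calculate the markup amount:
30% of $133 = $39.90
Add to cost:
$133 + $39.90 = $172.90

$172.90


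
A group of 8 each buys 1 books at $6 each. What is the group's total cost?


Cost per person:
1 x $6 = $6
Group total:
8 x $6 = $48

$48


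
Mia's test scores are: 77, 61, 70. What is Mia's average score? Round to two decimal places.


Add the scores:
77 + 61 + 70 = 208
Divide by the number of tests:
208 / 3 = 69.3333... ≈ 69.33

69.33


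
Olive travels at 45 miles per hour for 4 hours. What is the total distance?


Use the formula: distance = speed x time
Speed = 45 mph, Time = 4 hours
45 x 4 = 180 miles

180 miles


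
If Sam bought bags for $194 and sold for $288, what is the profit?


Selling price = $288
Cost price = $194
Profit = selling price - cost price:
Profit = $288 - $194 = $94

$94


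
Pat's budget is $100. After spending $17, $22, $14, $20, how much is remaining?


Add up expenses:
$17 + $22 + $14 + $20 = $73
Subtract from budget:
$100 - $73 = $27

$27


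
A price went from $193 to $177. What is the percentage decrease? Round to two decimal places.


Find the absolute change:
|177 - 193| = 16
Divide by original and multiply by 100:
16 / 193 x 100 = 8.2901...% ≈ 8.29%

8.29%


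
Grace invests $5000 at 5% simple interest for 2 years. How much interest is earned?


Use the formula I = P x R x T / 100
P x R x T = 5000 x 5 x 2 = 50000
I = 50000 / 100 = $500

$500


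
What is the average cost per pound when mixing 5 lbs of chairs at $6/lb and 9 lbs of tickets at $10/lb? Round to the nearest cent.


Cost of chairs:
5 x $6 = $30
Cost of tickets:
9 x $10 = $90
Total cost: $30 + $90 = $120
Total weight: 14 lbs
Average: $120 / 14 = $8.5714... ≈ $8.57/lb

$8.57/lb


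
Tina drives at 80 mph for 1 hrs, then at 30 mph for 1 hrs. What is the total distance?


Leg 1 distance:
80 x 1 = 80 miles
Leg 2 distance:
30 x 1 = 30 miles
Total distance:
80 + 30 = 110 miles

110 miles


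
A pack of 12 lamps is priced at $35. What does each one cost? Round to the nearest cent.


Total cost: $35
Number of items: 12
Unit price: $35 / 12 = $2.9166... ≈ $2.92

$2.92


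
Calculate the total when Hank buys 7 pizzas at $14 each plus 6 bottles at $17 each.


Cost of pizzas:
7 x $14 = $98
Cost of bottles:
6 x $17 = $102
Add both:
$98 + $102 = $200

$200


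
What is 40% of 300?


Convert percentage to decimal:
40% = 0.4
Multiply:
300 x 0.4 = 120

120


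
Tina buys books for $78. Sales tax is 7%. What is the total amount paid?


Calculate the tax:
7% of $78 = $5.46
Add tax to price:
$78 + $5.46 = $83.46

$83.46


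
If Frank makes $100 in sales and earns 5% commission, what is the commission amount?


Convert rate to decimal:
5% = 0.05
Multiply by sales:
$100 x 0.05 = $5

$5


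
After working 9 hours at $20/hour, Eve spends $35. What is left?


Calculate earnings:
9 x $20 = $180
Subtract spending:
$180 - $35 = $145

$145


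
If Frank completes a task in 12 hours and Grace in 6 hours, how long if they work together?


Frank's rate: 1/12 of the job per hour
Grace's rate: 1/6 of the job per hour
Combined rate: 1/12 + 1/6 = 1/4 per hour
Time = 1 / (1/4) = 4 hours

4 hours


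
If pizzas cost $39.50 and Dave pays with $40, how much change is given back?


Start with the amount paid:
$40
Subtract the price:
$40 - $39.50 = $0.50

$0.50


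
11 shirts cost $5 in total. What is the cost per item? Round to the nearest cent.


Total cost: $5
Number of items: 11
Unit price: $5 / 11 = $0.4545... ≈ $0.45

$0.45


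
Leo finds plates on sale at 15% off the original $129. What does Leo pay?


Calculate the discount amount:
15% of $129 = $19.35
Subtract from original:
$129 - $19.35 = $109.65

$109.65


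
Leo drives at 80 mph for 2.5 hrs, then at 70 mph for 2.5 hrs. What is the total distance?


Leg 1 distance:
80 x 2.5 = 200 miles
Leg 2 distance:
70 x 2.5 = 175 miles
Total distance:
200 + 175 = 375 miles

375 miles


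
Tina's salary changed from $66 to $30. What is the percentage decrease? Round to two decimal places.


Find the absolute change:
|30 - 66| = 36
Divide by original and multiply by 100:
36 / 66 x 100 = 54.5454...% ≈ 54.55%

54.55%


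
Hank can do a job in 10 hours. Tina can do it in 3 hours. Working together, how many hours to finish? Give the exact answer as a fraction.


Hank's rate: 1/10 of the job per hour
Tina's rate: 1/3 of the job per hour
Combined rate: 1/10 + 1/3 = 13/30 per hour
Time = 1 / (13/30) = 30/13 hours (≈ 2.31 hours)

30/13 hours


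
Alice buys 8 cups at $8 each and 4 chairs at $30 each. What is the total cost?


Cost of cups:
8 x $8 = $64
Cost of chairs:
4 x $30 = $120
Add both:
$64 + $120 = $184

$184


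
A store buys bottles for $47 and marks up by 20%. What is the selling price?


Calculate the markup amount:
20% of $47 = $9.40
Add to cost:
$47 + $9.40 = $56.40

$56.40


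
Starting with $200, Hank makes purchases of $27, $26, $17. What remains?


Add up expenses:
$27 + $26 + $17 = $70
Subtract from budget:
$200 - $70 = $130

$130


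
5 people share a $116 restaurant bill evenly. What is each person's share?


Total bill: $116
Number of people: 5
Each pays: $116 / 5 = $23.20

$23.20


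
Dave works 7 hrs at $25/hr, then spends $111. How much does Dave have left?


Calculate earnings:
7 x $25 = $175
Subtract spending:
$175 - $111 = $64

$64


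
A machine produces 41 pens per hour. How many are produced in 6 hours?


Production rate: 41 pens per hour
Time: 6 hours
Total: 41 x 6 = 246 pens

246 pens


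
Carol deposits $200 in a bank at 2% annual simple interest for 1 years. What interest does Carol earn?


Use the formula I = P x R x T / 100
P x R x T = 200 x 2 x 1 = 400
I = 400 / 100 = $4

$4


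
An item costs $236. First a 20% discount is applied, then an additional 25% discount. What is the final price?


First discount:
20% of $236 = $47.20
Price after first discount:
$236 - $47.20 = $188.80
Second discount:
25% of $188.80 = $47.20
Final price:
$188.80 - $47.20 = $141.60

$141.60


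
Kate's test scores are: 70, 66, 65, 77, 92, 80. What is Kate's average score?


Add the scores:
70 + 66 + 65 + 77 + 92 + 80 = 450
Divide by the number of tests:
450 / 6 = 75

75


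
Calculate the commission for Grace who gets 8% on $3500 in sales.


Convert rate to decimal:
8% = 0.08
Multiply by sales:
$3500 x 0.08 = $280

$280


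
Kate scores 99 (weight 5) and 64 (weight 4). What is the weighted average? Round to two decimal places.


Weighted sum:
5 x 99 + 4 x 64 = 751
Total weight:
5 + 4 = 9
Weighted average:
751 / 9 = 83.4444... ≈ 83.44

83.44


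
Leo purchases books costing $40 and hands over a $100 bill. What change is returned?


Start with the amount paid:
$100
Subtract the price:
$100 - $40 = $60

$60


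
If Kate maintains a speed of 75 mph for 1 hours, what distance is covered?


Use the formula: distance = speed x time
Speed = 75 mph, Time = 1 hours
75 x 1 = 75 miles

75 miles


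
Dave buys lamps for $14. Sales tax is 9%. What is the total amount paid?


Calculate the tax:
9% of $14 = $1.26
Add tax to price:
$14 + $1.26 = $15.26

$15.26


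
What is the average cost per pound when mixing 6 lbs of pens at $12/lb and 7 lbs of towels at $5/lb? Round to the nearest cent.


Cost of pens:
6 x $12 = $72
Cost of towels:
7 x $5 = $35
Total cost: $72 + $35 = $107
Total weight: 13 lbs
Average: $107 / 13 = $8.2307... ≈ $8.23/lb

$8.23/lb


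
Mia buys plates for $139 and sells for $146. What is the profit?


Selling price = $146
Cost price = $139
Profit = selling price - cost price:
Profit = $146 - $139 = $7

$7


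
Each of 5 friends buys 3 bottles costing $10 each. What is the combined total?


Cost per person:
3 x $10 = $30
Group total:
5 x $30 = $150

$150


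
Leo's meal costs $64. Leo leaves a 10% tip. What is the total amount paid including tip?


Calculate the tip:
10% of $64 = $6.40
Add tip to meal cost:
$64 + $6.40 = $70.40

$70.40


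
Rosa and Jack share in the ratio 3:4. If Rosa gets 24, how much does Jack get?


Find the multiplier:
24 / 3 = 8
Apply to Jack's share:
4 x 8 = 32

32


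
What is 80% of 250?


Convert percentage to decimal:
80% = 0.8
Multiply:
250 x 0.8 = 200

200


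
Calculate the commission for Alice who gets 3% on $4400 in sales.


Convert rate to decimal:
3% = 0.03
Multiply by sales:
$4400 x 0.03 = $132

$132


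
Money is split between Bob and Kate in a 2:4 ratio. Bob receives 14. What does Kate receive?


Find the multiplier:
14 / 2 = 7
Apply to Kate's share:
4 x 7 = 28

28


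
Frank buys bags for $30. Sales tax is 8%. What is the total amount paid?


Calculate the tax:
8% of $30 = $2.40
Add tax to price:
$30 + $2.40 = $32.40

$32.40


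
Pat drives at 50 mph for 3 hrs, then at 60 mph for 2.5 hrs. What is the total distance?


Leg 1 distance:
50 x 3 = 150 miles
Leg 2 distance:
60 x 2.5 = 150 miles
Total distance:
150 + 150 = 300 miles

300 miles


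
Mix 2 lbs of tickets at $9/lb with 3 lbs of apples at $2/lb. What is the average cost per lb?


Cost of tickets:
2 x $9 = $18
Cost of apples:
3 x $2 = $6
Total cost: $18 + $6 = $24
Total weight: 5 lbs
Average: $24 / 5 = $4.80/lb

$4.80/lb


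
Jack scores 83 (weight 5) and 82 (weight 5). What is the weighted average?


Weighted sum:
5 x 83 + 5 x 82 = 825
Total weight:
5 + 5 = 10
Weighted average:
825 / 10 = 82.5

82.5


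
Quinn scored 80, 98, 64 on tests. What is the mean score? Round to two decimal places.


Add the scores:
80 + 98 + 64 = 242
Divide by the number of tests:
242 / 3 = 80.6666... ≈ 80.67

80.67


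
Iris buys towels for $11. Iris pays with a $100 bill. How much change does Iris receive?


Start with the amount paid:
$100
Subtract the price:
$100 - $11 = $89

$89


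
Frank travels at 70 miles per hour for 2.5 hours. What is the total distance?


Use the formula: distance = speed x time
Speed = 70 mph, Time = 2.5 hours
70 x 2.5 = 175 miles

175 miles


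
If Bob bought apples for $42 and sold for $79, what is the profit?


Selling price = $79
Cost price = $42
Profit = selling price - cost price:
Profit = $79 - $42 = $37

$37


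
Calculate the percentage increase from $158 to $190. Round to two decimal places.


Find the absolute change:
|190 - 158| = 32
Divide by original and multiply by 100:
32 / 158 x 100 = 20.2531...% ≈ 20.25%

20.25%


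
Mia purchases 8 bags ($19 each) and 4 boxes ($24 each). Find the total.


Cost of bags:
8 x $19 = $152
Cost of boxes:
4 x $24 = $96
Add both:
$152 + $96 = $248

$248


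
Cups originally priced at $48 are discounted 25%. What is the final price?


Calculate the discount amount:
25% of $48 = $12
Subtract from original:
$48 - $12 = $36

$36


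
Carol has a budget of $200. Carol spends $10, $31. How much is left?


Add up expenses:
$10 + $31 = $41
Subtract from budget:
$200 - $41 = $159

$159


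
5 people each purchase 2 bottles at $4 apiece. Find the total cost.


Cost per person:
2 x $4 = $8
Group total:
5 x $8 = $40

$40


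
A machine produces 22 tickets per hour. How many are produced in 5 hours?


Production rate: 22 tickets per hour
Time: 5 hours
Total: 22 x 5 = 110 tickets

110 tickets


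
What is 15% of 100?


Convert percentage to decimal:
15% = 0.15
Multiply:
100 x 0.15 = 15

15


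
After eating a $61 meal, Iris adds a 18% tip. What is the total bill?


Calculate the tip:
18% of $61 = $10.98
Add tip to meal cost:
$61 + $10.98 = $71.98

$71.98


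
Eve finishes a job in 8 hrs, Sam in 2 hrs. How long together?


Eve's rate: 1/8 of the job per hour
Sam's rate: 1/2 of the job per hour
Combined rate: 1/8 + 1/2 = 5/8 per hour
Time = 1 / (5/8) = 8/5 = 1.6 hours

1.6 hours


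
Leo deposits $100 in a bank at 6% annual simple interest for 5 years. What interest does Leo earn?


Use the formula I = P x R x T / 100
P x R x T = 100 x 6 x 5 = 3000
I = 3000 / 100 = $30

$30


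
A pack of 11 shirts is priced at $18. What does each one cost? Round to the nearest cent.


Total cost: $18
Number of items: 11
Unit price: $18 / 11 = $1.6363... ≈ $1.64

$1.64


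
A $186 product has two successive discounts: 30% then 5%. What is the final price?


First discount:
30% of $186 = $55.80
Price after first discount:
$186 - $55.80 = $130.20
Second discount:
5% of $130.20 = $6.51
Final price:
$130.20 - $6.51 = $123.69

$123.69


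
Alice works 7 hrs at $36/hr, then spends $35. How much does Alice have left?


Calculate earnings:
7 x $36 = $252
Subtract spending:
$252 - $35 = $217

$217


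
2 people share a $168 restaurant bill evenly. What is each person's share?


Total bill: $168
Number of people: 2
Each pays: $168 / 2 = $84

$84


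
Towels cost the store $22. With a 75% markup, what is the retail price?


Calculate the markup amount:
75% of $22 = $16.50
Add to cost:
$22 + $16.50 = $38.50

$38.50


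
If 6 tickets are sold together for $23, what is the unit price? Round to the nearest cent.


Total cost: $23
Number of items: 6
Unit price: $23 / 6 = $3.8333... ≈ $3.83

$3.83


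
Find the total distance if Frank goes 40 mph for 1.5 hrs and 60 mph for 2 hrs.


Leg 1 distance:
40 x 1.5 = 60 miles
Leg 2 distance:
60 x 2 = 120 miles
Total distance:
60 + 120 = 180 miles

180 miles


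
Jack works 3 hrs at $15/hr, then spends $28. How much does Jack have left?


Calculate earnings:
3 x $15 = $45
Subtract spending:
$45 - $28 = $17

$17


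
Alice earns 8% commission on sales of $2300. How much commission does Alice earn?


Convert rate to decimal:
8% = 0.08
Multiply by sales:
$2300 x 0.08 = $184

$184


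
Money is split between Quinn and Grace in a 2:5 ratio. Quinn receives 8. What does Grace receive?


Find the multiplier:
8 / 2 = 4
Apply to Grace's share:
5 x 4 = 20

20


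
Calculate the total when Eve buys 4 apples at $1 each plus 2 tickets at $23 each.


Cost of apples:
4 x $1 = $4
Cost of tickets:
2 x $23 = $46
Add both:
$4 + $46 = $50

$50


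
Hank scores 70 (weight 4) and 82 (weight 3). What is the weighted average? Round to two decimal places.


Weighted sum:
4 x 70 + 3 x 82 = 526
Total weight:
4 + 3 = 7
Weighted average:
526 / 7 = 75.1428... ≈ 75.14

75.14


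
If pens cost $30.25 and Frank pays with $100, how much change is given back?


Start with the amount paid:
$100
Subtract the price:
$100 - $30.25 = $69.75

$69.75
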